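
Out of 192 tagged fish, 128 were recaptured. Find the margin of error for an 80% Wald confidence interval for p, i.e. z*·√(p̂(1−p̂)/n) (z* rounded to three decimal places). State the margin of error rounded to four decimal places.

ME = 0.0436

Sample proportion p̂ = 128/192 = 0.66667.
SE(p̂) = √(0.66667·0.33333/192) = 0.034021.
z* = 1.282 at the 80% level.
ME = 1.282·0.034021 = 0.0436.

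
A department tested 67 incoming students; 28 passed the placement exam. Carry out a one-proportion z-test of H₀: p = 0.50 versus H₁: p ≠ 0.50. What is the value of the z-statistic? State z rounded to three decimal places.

z = -1.344

With x = 28 successes in n = 67, p̂ = 0.41791.
Null standard error: √(0.50·0.50/67) = √0.003731343 = 0.061085.
z = (p̂ − p₀)/SE = (0.41791 − 0.50)/0.061085 = -1.344.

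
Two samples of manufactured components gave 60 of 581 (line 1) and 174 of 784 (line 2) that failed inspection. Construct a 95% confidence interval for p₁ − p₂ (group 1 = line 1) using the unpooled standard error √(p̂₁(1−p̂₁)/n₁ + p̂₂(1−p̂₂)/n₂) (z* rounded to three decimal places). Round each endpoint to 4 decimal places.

p̂₁ = 60/581 = 0.10327, p̂₂ = 174/784 = 0.22194; p̂₁ − p̂₂ = -0.11867.
SE = √(0.000159390 + 0.000220258) = √0.000379648 = 0.019485.
The 95% critical value is z* = 1.960. Margin = 1.960·0.019485 = 0.03819.
Interval: -0.11867 ± 0.03819 → (-0.1569, -0.0805).

(-0.1569, -0.0805)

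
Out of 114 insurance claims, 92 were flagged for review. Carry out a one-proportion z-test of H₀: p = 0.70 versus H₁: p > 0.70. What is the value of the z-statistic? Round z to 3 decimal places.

z = 2.493

The sample proportion is 92/114 = 0.80702.
Under H₀, SE = √(p₀(1−p₀)/n) = √(0.70·0.30/114) = √0.001842105 = 0.042920.
z = (0.80702 − 0.70)/0.042920 = 0.10702/0.042920 = 2.493.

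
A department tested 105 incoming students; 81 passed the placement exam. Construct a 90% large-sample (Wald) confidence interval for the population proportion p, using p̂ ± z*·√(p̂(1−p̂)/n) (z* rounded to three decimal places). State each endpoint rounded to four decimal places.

p̂ = 81/105 = 0.77143.
Standard error of p̂: √(0.176327/105) = √0.001679300 = 0.040979.
The 90% critical value is z* = 1.645.
Margin = 1.645·0.040979 = 0.06741.
CI: 0.77143 ± 0.06741 = (0.7040, 0.8388).

(0.7040, 0.8388)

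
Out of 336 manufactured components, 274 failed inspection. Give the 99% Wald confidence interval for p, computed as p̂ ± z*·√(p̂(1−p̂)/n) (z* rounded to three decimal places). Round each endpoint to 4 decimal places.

(0.7610, 0.8700)

p̂ = 274/336 = 0.81548.
SE = √(p̂(1−p̂)/n) = √(0.150475/336) = 0.021162.
For 99% confidence, z* = 2.576.
Margin of error: 2.576 × 0.021162 = 0.05451.
Interval: 0.81548 ± 0.05451 → (0.7610, 0.8700).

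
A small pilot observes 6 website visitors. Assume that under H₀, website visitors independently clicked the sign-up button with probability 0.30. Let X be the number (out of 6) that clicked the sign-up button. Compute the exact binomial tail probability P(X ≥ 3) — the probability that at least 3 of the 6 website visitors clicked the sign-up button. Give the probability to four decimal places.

X is binomial with n = 6 and p = 0.30.
P(X ≥ 3) = C(6,3)·0.30^3·0.70^3 + C(6,4)·0.30^4·0.70^2 + C(6,5)·0.30^5·0.70^1 + C(6,6)·0.30^6·0.70^0.
= 0.185220 + 0.059535 + 0.010206 + 0.000729 = 0.2557.

P = 0.2557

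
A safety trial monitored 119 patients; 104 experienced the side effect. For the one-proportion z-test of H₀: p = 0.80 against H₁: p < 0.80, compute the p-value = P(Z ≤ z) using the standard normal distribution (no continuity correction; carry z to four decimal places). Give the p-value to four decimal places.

Sample proportion p̂ = 104/119 = 0.87395.
Under H₀, SE = √(p₀(1−p₀)/n) = √(0.80·0.20/119) = √0.001344538 = 0.036668.
Test statistic (full precision, shown to 4 dp): z = (104/119 − 0.80)/SE₀ ≈ 2.0167.
From the standard normal, P(Z ≤ z) = 0.9781.

p-value = 0.9781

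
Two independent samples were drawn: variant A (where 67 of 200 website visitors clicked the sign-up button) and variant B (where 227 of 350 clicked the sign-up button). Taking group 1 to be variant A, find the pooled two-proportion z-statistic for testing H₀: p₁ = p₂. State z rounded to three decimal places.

p̂₁ = 67/200 = 0.33500, p̂₂ = 227/350 = 0.64857.
Pooling: p̂ = 294/550 = 0.53455.
Pooled SE = √[0.2488066·0.00785714] ≈ 0.044214.
z = (p̂₁ − p̂₂)/SE = (0.33500 − 0.64857)/0.044214 = -0.31357/0.044214 = -7.092.

z = -7.092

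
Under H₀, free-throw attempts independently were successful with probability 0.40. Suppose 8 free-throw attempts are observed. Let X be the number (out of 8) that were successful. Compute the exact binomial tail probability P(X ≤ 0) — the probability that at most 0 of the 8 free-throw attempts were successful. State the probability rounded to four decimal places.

X ~ Binomial(n=8, p=0.40).
P(X ≤ 0) = C(8,0)·0.40^0·0.60^8.
= 0.016796 = 0.0168.

P = 0.0168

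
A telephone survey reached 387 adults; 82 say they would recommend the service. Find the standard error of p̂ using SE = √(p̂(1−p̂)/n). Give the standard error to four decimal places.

SE = 0.0208

Sample proportion p̂ = 82/387 = 0.21189.
p̂(1−p̂) = 0.21189·0.78811 = 0.166993.
Dividing by n and taking the root: √0.000431506 = 0.0208.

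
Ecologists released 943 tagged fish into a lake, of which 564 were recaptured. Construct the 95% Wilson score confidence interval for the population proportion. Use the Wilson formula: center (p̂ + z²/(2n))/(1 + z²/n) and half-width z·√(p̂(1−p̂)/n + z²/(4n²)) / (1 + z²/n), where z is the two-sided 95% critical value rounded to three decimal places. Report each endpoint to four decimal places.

(0.5665, 0.6289)

p̂ = 564/943 = 0.59809; z = 1.960, so z² = 3.841600.
Denominator 1 + z²/n = 1 + 3.841600/943 = 1.004074.
Center = (0.59809 + 0.002037)/1.004074 = 0.59769.
Radicand: p̂(1−p̂)/n + z²/(4n²) = 0.000254908 + 0.000001080 = 0.000255988.
Half-width = z·√(radicand)/denom = 1.960·0.016000/1.004074 = 0.03123.
CI: 0.59769 ± 0.03123 = (0.5665, 0.6289).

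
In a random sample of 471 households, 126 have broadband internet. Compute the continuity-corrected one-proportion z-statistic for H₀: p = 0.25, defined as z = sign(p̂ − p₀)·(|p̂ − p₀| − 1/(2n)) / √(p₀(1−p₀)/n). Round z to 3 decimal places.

The sample proportion is 126/471 = 0.26752. p̂ − p₀ = 0.017516.
1/(2n) = 0.001062.
Corrected numerator: |0.017516| − 0.001062 = 0.016454.
SE₀ = √(0.25·0.75/471) = 0.019952.
z = +0.016454/0.019952 = 0.825.

z = 0.825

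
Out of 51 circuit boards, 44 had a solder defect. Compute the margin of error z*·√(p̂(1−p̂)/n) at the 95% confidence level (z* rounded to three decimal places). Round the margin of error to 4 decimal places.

ME = 0.0944

The sample proportion is 44/51 = 0.86275.
SE(p̂) = √(0.86275·0.13725/51) = 0.048186.
The 95% critical value is z* = 1.960.
So ME = 0.0944.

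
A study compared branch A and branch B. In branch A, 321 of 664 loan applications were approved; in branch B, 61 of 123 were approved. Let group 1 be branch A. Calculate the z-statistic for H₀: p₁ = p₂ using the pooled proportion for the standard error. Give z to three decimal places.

z = -0.255

Sample proportions: p̂₁ = 321/664 = 0.48343 and p̂₂ = 61/123 = 0.49593.
Pooling: p̂ = 382/787 = 0.48539.
SE = √[p̂(1−p̂)(1/n₁+1/n₂)] = √[0.48539·0.51461·(1/664+1/123)] ≈ 0.049061.
z = (p̂₁ − p̂₂)/SE = (0.48343 − 0.49593)/0.049061 = -0.01250/0.049061 = -0.255.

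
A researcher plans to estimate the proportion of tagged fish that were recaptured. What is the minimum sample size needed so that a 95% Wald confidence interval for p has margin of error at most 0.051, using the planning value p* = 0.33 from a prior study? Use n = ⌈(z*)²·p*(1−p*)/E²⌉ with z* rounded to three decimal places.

n = 327

For 95% confidence, z* = 1.960.
p*(1−p*) = 0.33·0.67 = 0.2211.
(z*)²·p*(1−p*)/E² = 3.841600·0.2211/0.002601 = 326.558.
⌈326.558⌉ = 327.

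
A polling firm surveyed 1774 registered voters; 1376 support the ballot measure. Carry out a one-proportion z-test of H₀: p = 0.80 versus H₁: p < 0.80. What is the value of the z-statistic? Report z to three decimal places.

z = -2.564

p̂ = 1376/1774 = 0.77565.
Under H₀, SE = √(p₀(1−p₀)/n) = √(0.80·0.20/1774) = √0.000090192 = 0.009497.
z = (0.77565 − 0.80)/0.009497 = -0.02435/0.009497 = -2.564.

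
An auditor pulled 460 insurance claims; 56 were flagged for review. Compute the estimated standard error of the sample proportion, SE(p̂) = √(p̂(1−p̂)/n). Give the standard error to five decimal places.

SE = 0.01525

The sample proportion is 56/460 = 0.12174.
p̂(1−p̂) = 0.12174·0.87826 = 0.106919.
SE = √(0.106919/460) = √0.000232433 = 0.01525.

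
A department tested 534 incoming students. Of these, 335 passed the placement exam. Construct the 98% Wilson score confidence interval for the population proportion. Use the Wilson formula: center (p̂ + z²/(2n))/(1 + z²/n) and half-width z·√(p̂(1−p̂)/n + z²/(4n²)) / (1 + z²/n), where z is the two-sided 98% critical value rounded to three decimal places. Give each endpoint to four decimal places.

p̂ = 335/534 = 0.62734; z = 2.326, so z² = 5.410276.
Denominator 1 + z²/n = 1 + 5.410276/534 = 1.010132.
Adjusted center: (0.62734 + z²/(2n))/1.010132 = 0.62606.
Radicand: p̂(1−p̂)/n + z²/(4n²) = 0.000437798 + 0.000004743 = 0.000442541.
Half-width = z·√(radicand)/denom = 2.326·0.021037/1.010132 = 0.04844.
CI: 0.62606 ± 0.04844 = (0.5776, 0.6745).

(0.5776, 0.6745)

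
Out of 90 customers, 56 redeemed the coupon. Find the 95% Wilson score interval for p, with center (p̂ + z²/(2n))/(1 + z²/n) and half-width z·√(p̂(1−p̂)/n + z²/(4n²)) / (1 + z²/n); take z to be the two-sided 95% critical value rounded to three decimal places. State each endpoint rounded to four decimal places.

(0.5190, 0.7154)

p̂ = 56/90 = 0.62222; z = 1.960, so z² = 3.841600.
1 + z²/n = 1.042684.
Adjusted center: (0.62222 + z²/(2n))/1.042684 = 0.61722.
Radicand: p̂(1−p̂)/n + z²/(4n²) = 0.002611797 + 0.000118568 = 0.002730365.
Half-width = 1.960·√0.002730365/1.042684 = 0.09822.
So the interval runs from 0.5190 to 0.7154.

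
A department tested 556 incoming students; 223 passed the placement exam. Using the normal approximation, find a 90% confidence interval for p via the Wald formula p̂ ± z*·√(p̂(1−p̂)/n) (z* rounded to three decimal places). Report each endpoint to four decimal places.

(0.3669, 0.4353)

With x = 223 successes in n = 556, p̂ = 0.40108.
Standard error of p̂: √(0.240215/556) = √0.000432041 = 0.020786.
z* = 1.645 at the 90% level.
Margin of error: 1.645 × 0.020786 = 0.03419.
So the interval runs from 0.3669 to 0.4353.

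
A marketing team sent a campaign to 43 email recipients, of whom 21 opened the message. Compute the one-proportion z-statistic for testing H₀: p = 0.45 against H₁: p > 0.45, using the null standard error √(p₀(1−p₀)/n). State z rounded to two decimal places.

p̂ = 21/43 = 0.48837.
Under H₀, SE = √(p₀(1−p₀)/n) = √(0.45·0.55/43) = √0.005755814 = 0.075867.
z = (0.48837 − 0.45)/0.075867 = 0.03837/0.075867 = 0.51.

z = 0.51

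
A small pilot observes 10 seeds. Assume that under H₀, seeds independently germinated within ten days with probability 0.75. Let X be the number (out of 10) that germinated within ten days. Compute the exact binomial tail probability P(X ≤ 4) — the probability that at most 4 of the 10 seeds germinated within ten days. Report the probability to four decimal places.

X ~ Binomial(n=10, p=0.75).
P(X ≤ 4) = Σ_{j=0}^{4} C(10,j)·0.75^j·0.25^{10−j}.
= 0.000001 + 0.000029 + 0.000386 + 0.003090 + 0.016222 = 0.0197.

P = 0.0197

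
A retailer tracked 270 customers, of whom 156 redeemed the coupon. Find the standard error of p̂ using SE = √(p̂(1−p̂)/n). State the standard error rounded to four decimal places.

SE = 0.0301

With x = 156 successes in n = 270, p̂ = 0.57778.
p̂(1−p̂) = 0.57778·0.42222 = 0.243950.
SE = √(0.243950/270) = 0.0301.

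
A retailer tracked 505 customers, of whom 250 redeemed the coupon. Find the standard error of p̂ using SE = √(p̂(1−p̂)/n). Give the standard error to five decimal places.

SE = 0.02225

With x = 250 successes in n = 505, p̂ = 0.49505.
p̂(1−p̂) = 0.49505·0.50495 = 0.249975.
SE = √(0.249975/505) = √0.000495000 = 0.02225.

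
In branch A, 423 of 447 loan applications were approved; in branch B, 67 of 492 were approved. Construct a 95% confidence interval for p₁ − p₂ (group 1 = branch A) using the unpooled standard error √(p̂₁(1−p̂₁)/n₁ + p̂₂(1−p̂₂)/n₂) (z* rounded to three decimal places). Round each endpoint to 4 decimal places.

(0.7733, 0.8469)

p̂₁ = 0.94631, p̂₂ = 0.13618, so the observed difference is 0.81013.
Unpooled SE = √(p̂₁(1−p̂₁)/n₁ + p̂₂(1−p̂₂)/n₂) = √(0.000113666 + 0.000239094) = 0.018782.
For 95% confidence, z* = 1.960. Margin of error = 0.03681.
Interval: 0.81013 ± 0.03681 → (0.7733, 0.8469).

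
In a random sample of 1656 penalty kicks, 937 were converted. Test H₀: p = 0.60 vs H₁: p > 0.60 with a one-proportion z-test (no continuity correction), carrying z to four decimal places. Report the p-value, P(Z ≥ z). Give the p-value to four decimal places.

p-value = 0.9977

The sample proportion is 937/1656 = 0.56582.
SE₀ = √(0.60·0.40/1656) = 0.012039.
Test statistic (full precision, shown to 4 dp): z = (937/1656 − 0.60)/SE₀ ≈ -2.8391.
From the standard normal, P(Z ≥ z) = 0.9977.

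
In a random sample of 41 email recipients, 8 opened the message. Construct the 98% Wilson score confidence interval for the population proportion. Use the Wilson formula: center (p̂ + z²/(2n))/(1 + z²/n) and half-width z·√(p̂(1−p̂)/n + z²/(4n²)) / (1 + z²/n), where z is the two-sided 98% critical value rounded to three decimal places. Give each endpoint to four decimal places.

(0.0908, 0.3706)

Here p̂ = 8/41 = 0.19512 and z = 2.326 (z² = 5.410276).
1 + z²/n = 1.131958.
Adjusted center: (0.19512 + z²/(2n))/1.131958 = 0.23066.
Radicand: p̂(1−p̂)/n + z²/(4n²) = 0.003830473 + 0.000804622 = 0.004635095.
Half-width = 2.326·√0.004635095/1.131958 = 0.13990.
Interval: 0.23066 ± 0.13990 → (0.0908, 0.3706).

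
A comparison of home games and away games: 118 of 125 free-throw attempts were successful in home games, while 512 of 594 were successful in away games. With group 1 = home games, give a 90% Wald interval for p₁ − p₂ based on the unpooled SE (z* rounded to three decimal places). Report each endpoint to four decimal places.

p̂₁ = 0.94400, p̂₂ = 0.86195, so the observed difference is 0.08205.
SE = √(0.000422912 + 0.000200320) = √0.000623232 = 0.024965.
For 90% confidence, z* = 1.645. Margin of error = 0.04107.
CI: 0.08205 ± 0.04107 = (0.0410, 0.1231).

(0.0410, 0.1231)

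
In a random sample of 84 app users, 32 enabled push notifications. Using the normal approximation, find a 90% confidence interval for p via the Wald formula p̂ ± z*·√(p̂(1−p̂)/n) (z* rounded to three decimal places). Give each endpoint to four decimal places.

(0.2938, 0.4681)

With x = 32 successes in n = 84, p̂ = 0.38095.
Standard error of p̂: √(0.235828/84) = √0.002807472 = 0.052986.
z* = 1.645 at the 90% level.
Margin of error: 1.645 × 0.052986 = 0.08716.
So the interval runs from 0.2938 to 0.4681.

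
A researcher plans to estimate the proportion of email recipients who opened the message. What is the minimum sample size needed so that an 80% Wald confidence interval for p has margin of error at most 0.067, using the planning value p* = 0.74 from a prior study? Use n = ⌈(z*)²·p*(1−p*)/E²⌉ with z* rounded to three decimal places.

z* = 1.282 at the 80% level.
p*(1−p*) = 0.1924.
(z*)²·p*(1−p*)/E² = 1.643524·0.1924/0.004489 = 70.442.
⌈70.442⌉ = 71.

n = 71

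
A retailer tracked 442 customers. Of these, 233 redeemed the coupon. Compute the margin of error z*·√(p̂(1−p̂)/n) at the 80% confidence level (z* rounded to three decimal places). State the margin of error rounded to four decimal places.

ME = 0.0304

p̂ = 233/442 = 0.52715.
SE(p̂) = √(0.52715·0.47285/442) = 0.023747.
The 80% critical value is z* = 1.282.
Margin of error = z*·SE = 1.282 × 0.023747 = 0.0304.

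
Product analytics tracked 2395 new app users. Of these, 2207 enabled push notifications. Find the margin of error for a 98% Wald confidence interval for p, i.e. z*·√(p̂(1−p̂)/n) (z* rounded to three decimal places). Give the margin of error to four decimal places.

ME = 0.0128

The sample proportion is 2207/2395 = 0.92150.
Standard error of p̂: √(0.072335/2395) = √0.000030203 = 0.005496.
For 98% confidence, z* = 2.326.
So ME = 0.0128.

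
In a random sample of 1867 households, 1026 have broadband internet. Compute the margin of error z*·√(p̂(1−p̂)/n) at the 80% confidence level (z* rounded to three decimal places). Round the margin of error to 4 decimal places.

ME = 0.0148

With x = 1026 successes in n = 1867, p̂ = 0.54954.
SE = √(p̂(1−p̂)/n) = √(0.247545/1867) = 0.011515.
z* = 1.282 at the 80% level.
ME = 1.282·0.011515 = 0.0148.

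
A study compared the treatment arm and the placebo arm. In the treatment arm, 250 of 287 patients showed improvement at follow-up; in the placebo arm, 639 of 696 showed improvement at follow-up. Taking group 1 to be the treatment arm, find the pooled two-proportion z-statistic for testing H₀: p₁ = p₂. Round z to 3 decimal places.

p̂₁ = 250/287 = 0.87108, p̂₂ = 639/696 = 0.91810.
Pooled p̂ = (250+639)/(287+696) = 889/983 = 0.90437.
SE = √[p̂(1−p̂)(1/n₁+1/n₂)] = √[0.90437·0.09563·(1/287+1/696)] ≈ 0.020630.
z = -0.04702/0.020630 = -2.279.

z = -2.279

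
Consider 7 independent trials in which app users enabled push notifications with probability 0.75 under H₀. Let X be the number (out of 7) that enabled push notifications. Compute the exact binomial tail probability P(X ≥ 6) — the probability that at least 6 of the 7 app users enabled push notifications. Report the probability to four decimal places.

X is binomial with n = 7 and p = 0.75.
P(X ≥ 6) = C(7,6)·0.75^6·0.25^1 + C(7,7)·0.75^7·0.25^0.
= 0.311462 + 0.133484 = 0.4449.

P = 0.4449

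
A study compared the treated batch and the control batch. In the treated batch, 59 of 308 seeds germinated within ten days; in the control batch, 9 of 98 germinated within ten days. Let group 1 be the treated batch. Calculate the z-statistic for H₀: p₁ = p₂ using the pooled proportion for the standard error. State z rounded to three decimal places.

p̂₁ = 59/308 = 0.19156, p̂₂ = 9/98 = 0.09184.
Pooled p̂ = (59+9)/(308+98) = 68/406 = 0.16749.
SE = √[p̂(1−p̂)(1/n₁+1/n₂)] = √[0.16749·0.83251·(1/308+1/98)] ≈ 0.043307.
z = 0.09972/0.043307 = 2.303.

z = 2.303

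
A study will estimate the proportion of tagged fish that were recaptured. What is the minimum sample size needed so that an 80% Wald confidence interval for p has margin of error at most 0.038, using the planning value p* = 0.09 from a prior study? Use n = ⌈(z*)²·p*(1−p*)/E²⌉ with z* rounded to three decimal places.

For 80% confidence, z* = 1.282.
p*(1−p*) = 0.09·0.91 = 0.0819.
Required n before rounding: 1.643524 × 0.0819 / 0.038² = 93.216.
Rounding up, n = 94.

n = 94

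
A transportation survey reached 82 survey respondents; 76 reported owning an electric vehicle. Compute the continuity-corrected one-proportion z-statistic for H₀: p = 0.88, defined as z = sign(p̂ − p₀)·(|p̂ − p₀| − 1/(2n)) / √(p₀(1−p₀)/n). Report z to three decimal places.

With x = 76 successes in n = 82, p̂ = 0.92683. p̂ − p₀ = 0.046829.
1/(2n) = 0.006098.
Corrected numerator: |0.046829| − 0.006098 = 0.040731.
Under H₀, SE = √(p₀(1−p₀)/n) = √(0.88·0.12/82) = √0.001287805 = 0.035886.
z = (+)0.040731/0.035886 = 1.135.

z = 1.135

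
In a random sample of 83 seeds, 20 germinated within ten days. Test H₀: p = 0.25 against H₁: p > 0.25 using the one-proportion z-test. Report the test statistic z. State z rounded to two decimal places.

With x = 20 successes in n = 83, p̂ = 0.24096.
Under H₀, SE = √(p₀(1−p₀)/n) = √(0.25·0.75/83) = √0.002259036 = 0.047529.
Test statistic: z = -0.00904/0.047529 = -0.19.

z = -0.19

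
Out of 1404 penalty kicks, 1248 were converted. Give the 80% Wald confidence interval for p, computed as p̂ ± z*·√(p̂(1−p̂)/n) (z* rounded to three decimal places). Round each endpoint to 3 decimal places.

With x = 1248 successes in n = 1404, p̂ = 0.88889.
Standard error of p̂: √(0.098765/1404) = √0.000070346 = 0.008387.
For 80% confidence, z* = 1.282.
Margin of error: 1.282 × 0.008387 = 0.01075.
Interval: 0.88889 ± 0.01075 → (0.878, 0.900).

(0.878, 0.900)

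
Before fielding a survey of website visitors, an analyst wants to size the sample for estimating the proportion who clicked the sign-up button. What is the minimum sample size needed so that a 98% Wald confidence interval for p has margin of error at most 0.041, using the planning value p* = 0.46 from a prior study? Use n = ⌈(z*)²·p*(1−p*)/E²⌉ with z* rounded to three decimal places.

n = 800

The 98% critical value is z* = 2.326.
p*(1−p*) = 0.46·0.54 = 0.2484.
Required n before rounding: 5.410276 × 0.2484 / 0.041² = 799.472.
⌈799.472⌉ = 800.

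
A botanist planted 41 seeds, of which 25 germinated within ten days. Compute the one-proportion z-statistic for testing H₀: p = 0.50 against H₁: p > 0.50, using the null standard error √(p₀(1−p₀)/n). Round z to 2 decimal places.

The sample proportion is 25/41 = 0.60976.
SE₀ = √(0.50·0.50/41) = 0.078087.
Test statistic: z = 0.10976/0.078087 = 1.41.

z = 1.41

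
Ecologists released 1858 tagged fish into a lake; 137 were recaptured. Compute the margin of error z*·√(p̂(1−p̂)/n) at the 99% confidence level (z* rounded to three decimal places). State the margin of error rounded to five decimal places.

ME = 0.01562

The sample proportion is 137/1858 = 0.07374.
SE(p̂) = √(0.07374·0.92626/1858) = 0.006063.
For 99% confidence, z* = 2.576.
So ME = 0.01562.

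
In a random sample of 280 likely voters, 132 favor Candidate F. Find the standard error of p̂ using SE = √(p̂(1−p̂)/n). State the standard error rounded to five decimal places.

p̂ = 132/280 = 0.47143.
p̂(1−p̂) = 0.249184.
Dividing by n and taking the root: √0.000889943 = 0.02983.

SE = 0.02983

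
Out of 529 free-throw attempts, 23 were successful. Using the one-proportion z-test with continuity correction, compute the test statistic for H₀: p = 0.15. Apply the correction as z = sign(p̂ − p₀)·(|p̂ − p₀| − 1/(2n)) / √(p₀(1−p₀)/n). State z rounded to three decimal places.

z = -6.800

With x = 23 successes in n = 529, p̂ = 0.04348. p̂ − p₀ = -0.106522.
1/(2n) = 0.000945.
Corrected numerator: |-0.106522| − 0.000945 = 0.105577.
Null standard error: √(0.15·0.85/529) = √0.000241021 = 0.015525.
z = (−)0.105577/0.015525 = -6.800.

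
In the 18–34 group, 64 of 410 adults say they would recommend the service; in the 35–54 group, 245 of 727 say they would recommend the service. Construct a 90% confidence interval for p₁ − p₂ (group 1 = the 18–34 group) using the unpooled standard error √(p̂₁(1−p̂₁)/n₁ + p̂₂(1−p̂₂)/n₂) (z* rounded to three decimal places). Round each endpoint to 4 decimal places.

p̂₁ = 0.15610, p̂₂ = 0.33700, so the observed difference is -0.18090.
Unpooled SE = √(p̂₁(1−p̂₁)/n₁ + p̂₂(1−p̂₂)/n₂) = √(0.000321295 + 0.000307333) = 0.025072.
The 90% critical value is z* = 1.645. Margin = 1.645·0.025072 = 0.04124.
CI: -0.18090 ± 0.04124 = (-0.2221, -0.1397).

(-0.2221, -0.1397)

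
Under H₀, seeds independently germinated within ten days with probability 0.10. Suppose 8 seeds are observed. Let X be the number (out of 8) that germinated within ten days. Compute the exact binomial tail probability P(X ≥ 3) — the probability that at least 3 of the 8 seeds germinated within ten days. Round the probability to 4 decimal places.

X ~ Binomial(n=8, p=0.10).
P(X ≥ 3) = Σ_{j=3}^{8} C(8,j)·0.10^j·0.90^{8−j}.
= 0.033067 + 0.004593 + 0.000408 + 0.000023 + 0.000001 + 0.000000 = 0.0381.

P = 0.0381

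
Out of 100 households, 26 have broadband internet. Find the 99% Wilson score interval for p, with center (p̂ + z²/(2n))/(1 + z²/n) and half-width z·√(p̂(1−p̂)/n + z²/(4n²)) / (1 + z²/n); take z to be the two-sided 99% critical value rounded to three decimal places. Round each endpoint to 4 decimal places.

(0.1645, 0.3854)

Here p̂ = 26/100 = 0.26000 and z = 2.576 (z² = 6.635776).
Denominator 1 + z²/n = 1 + 6.635776/100 = 1.066358.
Center = (0.26000 + 0.033179)/1.066358 = 0.27493.
Radicand: p̂(1−p̂)/n + z²/(4n²) = 0.001924000 + 0.000165894 = 0.002089894.
Half-width = 2.576·√0.002089894/1.066358 = 0.11043.
CI: 0.27493 ± 0.11043 = (0.1645, 0.3854).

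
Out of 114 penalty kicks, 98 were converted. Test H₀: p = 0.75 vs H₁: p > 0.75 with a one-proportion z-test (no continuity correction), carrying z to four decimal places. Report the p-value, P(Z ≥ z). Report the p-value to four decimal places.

p-value = 0.0034

p̂ = 98/114 = 0.85965.
SE₀ = √(0.75·0.25/114) = 0.040555.
Test statistic (full precision, shown to 4 dp): z = (98/114 − 0.75)/SE₀ ≈ 2.7037.
From the standard normal, P(Z ≥ z) = 0.0034.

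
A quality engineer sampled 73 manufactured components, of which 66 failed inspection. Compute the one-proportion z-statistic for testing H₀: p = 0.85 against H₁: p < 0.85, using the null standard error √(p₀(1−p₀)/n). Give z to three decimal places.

z = 1.295

p̂ = 66/73 = 0.90411.
Under H₀, SE = √(p₀(1−p₀)/n) = √(0.85·0.15/73) = √0.001746575 = 0.041792.
Test statistic: z = 0.05411/0.041792 = 1.295.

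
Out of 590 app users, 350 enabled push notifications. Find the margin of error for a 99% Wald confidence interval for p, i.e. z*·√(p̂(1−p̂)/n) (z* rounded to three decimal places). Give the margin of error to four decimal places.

ME = 0.0521

Sample proportion p̂ = 350/590 = 0.59322.
SE = √(p̂(1−p̂)/n) = √(0.241310/590) = 0.020224.
For 99% confidence, z* = 2.576.
ME = 2.576·0.020224 = 0.0521.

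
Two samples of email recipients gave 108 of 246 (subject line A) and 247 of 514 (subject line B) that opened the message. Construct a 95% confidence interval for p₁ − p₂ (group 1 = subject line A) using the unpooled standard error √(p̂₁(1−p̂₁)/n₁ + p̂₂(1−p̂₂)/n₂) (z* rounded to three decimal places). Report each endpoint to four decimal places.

p̂₁ = 108/246 = 0.43902, p̂₂ = 247/514 = 0.48054; p̂₁ − p̂₂ = -0.04152.
SE = √(0.001001146 + 0.000485645) = √0.001486791 = 0.038559.
The 95% critical value is z* = 1.960. Margin of error = 0.07558.
Interval: -0.04152 ± 0.07558 → (-0.1171, 0.0341).

(-0.1171, 0.0341)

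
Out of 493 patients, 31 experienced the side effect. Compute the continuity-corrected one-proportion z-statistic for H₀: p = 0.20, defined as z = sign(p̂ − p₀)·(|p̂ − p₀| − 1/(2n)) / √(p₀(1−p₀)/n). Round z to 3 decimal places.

z = -7.555

With x = 31 successes in n = 493, p̂ = 0.06288. p̂ − p₀ = -0.137120.
1/(2n) = 0.001014.
Corrected numerator: |-0.137120| − 0.001014 = 0.136106.
Under H₀, SE = √(p₀(1−p₀)/n) = √(0.20·0.80/493) = √0.000324544 = 0.018015.
z = (−)0.136106/0.018015 = -7.555.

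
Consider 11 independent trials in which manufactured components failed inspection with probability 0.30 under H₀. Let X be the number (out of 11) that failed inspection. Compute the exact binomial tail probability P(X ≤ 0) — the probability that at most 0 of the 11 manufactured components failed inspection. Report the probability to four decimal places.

P = 0.0198

X is binomial with n = 11 and p = 0.30.
P(X ≤ 0) = C(11,0)·0.30^0·0.70^11.
= 0.019773 = 0.0198.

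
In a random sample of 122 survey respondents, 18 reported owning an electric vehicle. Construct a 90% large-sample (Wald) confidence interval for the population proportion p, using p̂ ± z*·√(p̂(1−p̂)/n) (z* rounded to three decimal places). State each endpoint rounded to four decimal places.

(0.0947, 0.2004)

Sample proportion p̂ = 18/122 = 0.14754.
Standard error of p̂: √(0.125773/122) = √0.001030923 = 0.032108.
z* = 1.645 at the 90% level.
Margin of error: 1.645 × 0.032108 = 0.05282.
So the interval runs from 0.0947 to 0.2004.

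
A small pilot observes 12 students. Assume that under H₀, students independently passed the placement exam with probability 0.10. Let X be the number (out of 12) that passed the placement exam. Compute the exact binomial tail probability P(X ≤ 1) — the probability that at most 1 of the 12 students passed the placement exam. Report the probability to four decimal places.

X ~ Binomial(n=12, p=0.10).
P(X ≤ 1) = C(12,0)·0.10^0·0.90^12 + C(12,1)·0.10^1·0.90^11.
= 0.282430 + 0.376573 = 0.6590.

P = 0.6590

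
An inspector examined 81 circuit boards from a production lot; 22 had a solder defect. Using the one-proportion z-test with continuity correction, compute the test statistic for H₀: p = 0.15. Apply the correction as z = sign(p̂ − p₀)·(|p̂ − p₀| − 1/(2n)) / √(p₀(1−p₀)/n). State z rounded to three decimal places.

z = 2.909

With x = 22 successes in n = 81, p̂ = 0.27160. p̂ − p₀ = 0.121605.
Continuity correction 1/(2n) = 1/162 = 0.006173.
Corrected numerator: |0.121605| − 0.006173 = 0.115432.
Null standard error: √(0.15·0.85/81) = √0.001574074 = 0.039675.
z = (+)0.115432/0.039675 = 2.909.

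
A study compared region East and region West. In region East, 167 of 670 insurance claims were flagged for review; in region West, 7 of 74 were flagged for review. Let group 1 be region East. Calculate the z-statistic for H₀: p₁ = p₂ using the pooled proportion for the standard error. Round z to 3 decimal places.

p̂₁ = 167/670 = 0.24925, p̂₂ = 7/74 = 0.09459.
Pooling: p̂ = 174/744 = 0.23387.
Pooled SE = √[0.1791753·0.01500605] ≈ 0.051853.
z = (p̂₁ − p̂₂)/SE = (0.24925 − 0.09459)/0.051853 = 0.15466/0.051853 = 2.983.

z = 2.983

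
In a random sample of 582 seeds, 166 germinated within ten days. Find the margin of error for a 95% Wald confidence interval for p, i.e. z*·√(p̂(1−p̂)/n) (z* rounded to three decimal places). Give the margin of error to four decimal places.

p̂ = 166/582 = 0.28522.
SE(p̂) = √(0.28522·0.71478/582) = 0.018716.
The 95% critical value is z* = 1.960.
Margin of error = z*·SE = 1.960 × 0.018716 = 0.0367.

ME = 0.0367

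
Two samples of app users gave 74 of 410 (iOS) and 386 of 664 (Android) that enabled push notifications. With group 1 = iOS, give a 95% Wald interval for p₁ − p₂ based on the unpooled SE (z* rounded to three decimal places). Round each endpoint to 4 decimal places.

p̂₁ = 74/410 = 0.18049, p̂₂ = 386/664 = 0.58133; p̂₁ − p̂₂ = -0.40084.
SE = √(0.000360761 + 0.000366545) = √0.000727306 = 0.026969.
For 95% confidence, z* = 1.960. Margin of error = 0.05286.
So the interval runs from -0.4537 to -0.3480.

(-0.4537, -0.3480)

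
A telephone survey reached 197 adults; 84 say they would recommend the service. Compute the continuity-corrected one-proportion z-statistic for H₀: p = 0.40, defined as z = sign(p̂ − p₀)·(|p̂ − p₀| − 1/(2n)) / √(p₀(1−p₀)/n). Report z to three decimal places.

z = 0.684

p̂ = 84/197 = 0.42640. p̂ − p₀ = 0.026396.
1/(2n) = 0.002538.
Corrected numerator: |0.026396| − 0.002538 = 0.023858.
SE₀ = √(0.40·0.60/197) = 0.034904.
z = +0.023858/0.034904 = 0.684.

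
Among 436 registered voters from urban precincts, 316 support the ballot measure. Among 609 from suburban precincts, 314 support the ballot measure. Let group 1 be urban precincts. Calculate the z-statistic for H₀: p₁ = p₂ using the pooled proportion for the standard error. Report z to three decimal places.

p̂₁ = 316/436 = 0.72477, p̂₂ = 314/609 = 0.51560.
Pooled p̂ = (316+314)/(436+609) = 630/1045 = 0.60287.
Pooled SE = √[0.2394176·0.00393561] ≈ 0.030696.
z = (p̂₁ − p̂₂)/SE = (0.72477 − 0.51560)/0.030696 = 0.20917/0.030696 = 6.814.

z = 6.814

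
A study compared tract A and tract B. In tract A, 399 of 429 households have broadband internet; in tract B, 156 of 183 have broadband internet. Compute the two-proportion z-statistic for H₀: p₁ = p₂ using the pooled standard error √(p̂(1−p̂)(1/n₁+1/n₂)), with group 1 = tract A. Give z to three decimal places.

p̂₁ = 399/429 = 0.93007, p̂₂ = 156/183 = 0.85246.
Pooling: p̂ = 555/612 = 0.90686.
SE = √[p̂(1−p̂)(1/n₁+1/n₂)] = √[0.90686·0.09314·(1/429+1/183)] ≈ 0.025660.
z = 0.07761/0.025660 = 3.025.

z = 3.025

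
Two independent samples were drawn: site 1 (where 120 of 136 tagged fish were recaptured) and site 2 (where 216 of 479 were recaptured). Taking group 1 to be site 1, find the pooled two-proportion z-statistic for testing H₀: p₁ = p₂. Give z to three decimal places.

Sample proportions: p̂₁ = 120/136 = 0.88235 and p̂₂ = 216/479 = 0.45094.
Pooling: p̂ = 336/615 = 0.54634.
Pooled SE = √[0.2478525·0.00944062] ≈ 0.048372.
z = (p̂₁ − p̂₂)/SE = (0.88235 − 0.45094)/0.048372 = 0.43141/0.048372 = 8.919.

z = 8.919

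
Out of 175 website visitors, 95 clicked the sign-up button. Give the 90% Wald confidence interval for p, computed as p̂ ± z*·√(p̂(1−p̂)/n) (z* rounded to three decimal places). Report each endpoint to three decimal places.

(0.481, 0.605)

Sample proportion p̂ = 95/175 = 0.54286.
SE = √(p̂(1−p̂)/n) = √(0.248163/175) = 0.037657.
z* = 1.645 at the 90% level.
Margin = 1.645·0.037657 = 0.06195.
CI: 0.54286 ± 0.06195 = (0.481, 0.605).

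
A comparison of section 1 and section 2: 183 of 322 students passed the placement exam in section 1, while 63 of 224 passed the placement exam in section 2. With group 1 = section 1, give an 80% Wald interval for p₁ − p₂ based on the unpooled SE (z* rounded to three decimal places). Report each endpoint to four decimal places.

(0.2348, 0.3394)

p̂₁ = 0.56832, p̂₂ = 0.28125, so the observed difference is 0.28707.
Unpooled SE = √(p̂₁(1−p̂₁)/n₁ + p̂₂(1−p̂₂)/n₂) = √(0.000761901 + 0.000902448) = 0.040796.
The 80% critical value is z* = 1.282. Margin = 1.282·0.040796 = 0.05230.
Interval: 0.28707 ± 0.05230 → (0.2348, 0.3394).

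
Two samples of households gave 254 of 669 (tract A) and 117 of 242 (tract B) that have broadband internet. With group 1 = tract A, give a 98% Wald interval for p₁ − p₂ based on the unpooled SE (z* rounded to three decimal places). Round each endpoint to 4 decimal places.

p̂₁ = 254/669 = 0.37967, p̂₂ = 117/242 = 0.48347; p̂₁ − p̂₂ = -0.10380.
Unpooled SE = √(p̂₁(1−p̂₁)/n₁ + p̂₂(1−p̂₂)/n₂) = √(0.000352049 + 0.001031929) = 0.037202.
For 98% confidence, z* = 2.326. Margin of error = 0.08653.
Interval: -0.10380 ± 0.08653 → (-0.1903, -0.0173).

(-0.1903, -0.0173)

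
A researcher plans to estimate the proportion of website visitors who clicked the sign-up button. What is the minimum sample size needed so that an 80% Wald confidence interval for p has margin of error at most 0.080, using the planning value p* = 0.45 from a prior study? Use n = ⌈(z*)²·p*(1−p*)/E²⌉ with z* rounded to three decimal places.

The 80% critical value is z* = 1.282.
p*(1−p*) = 0.45·0.55 = 0.2475.
(z*)²·p*(1−p*)/E² = 1.643524·0.2475/0.006400 = 63.558.
⌈63.558⌉ = 64.

n = 64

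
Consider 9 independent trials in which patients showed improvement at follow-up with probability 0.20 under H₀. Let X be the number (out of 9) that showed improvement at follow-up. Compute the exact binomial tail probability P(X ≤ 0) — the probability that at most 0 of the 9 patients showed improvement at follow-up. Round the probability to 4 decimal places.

P = 0.1342

X is binomial with n = 9 and p = 0.20.
P(X ≤ 0) = C(9,0)·0.20^0·0.80^9.
= 0.134218 = 0.1342.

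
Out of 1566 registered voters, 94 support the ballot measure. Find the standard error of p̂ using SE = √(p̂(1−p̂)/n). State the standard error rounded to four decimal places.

The sample proportion is 94/1566 = 0.06003.
p̂(1−p̂) = 0.06003·0.93997 = 0.056426.
Dividing by n and taking the root: √0.000036032 = 0.0060.

SE = 0.0060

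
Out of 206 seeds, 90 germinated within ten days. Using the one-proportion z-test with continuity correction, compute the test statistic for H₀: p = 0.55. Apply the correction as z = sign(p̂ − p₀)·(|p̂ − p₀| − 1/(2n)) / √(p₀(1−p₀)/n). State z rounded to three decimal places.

Sample proportion p̂ = 90/206 = 0.43689. p̂ − p₀ = -0.113107.
Continuity correction 1/(2n) = 1/412 = 0.002427.
Corrected numerator: |-0.113107| − 0.002427 = 0.110680.
Null standard error: √(0.55·0.45/206) = √0.001201456 = 0.034662.
z = (−)0.110680/0.034662 = -3.193.

z = -3.193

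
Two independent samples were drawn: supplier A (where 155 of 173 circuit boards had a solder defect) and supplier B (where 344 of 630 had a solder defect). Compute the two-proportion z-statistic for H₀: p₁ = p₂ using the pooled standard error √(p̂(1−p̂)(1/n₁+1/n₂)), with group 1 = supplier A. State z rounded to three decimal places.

p̂₁ = 155/173 = 0.89595, p̂₂ = 344/630 = 0.54603.
Pooled p̂ = (155+344)/(173+630) = 499/803 = 0.62142.
SE = √[p̂(1−p̂)(1/n₁+1/n₂)] = √[0.62142·0.37858·(1/173+1/630)] ≈ 0.041633.
z = 0.34992/0.041633 = 8.405.

z = 8.405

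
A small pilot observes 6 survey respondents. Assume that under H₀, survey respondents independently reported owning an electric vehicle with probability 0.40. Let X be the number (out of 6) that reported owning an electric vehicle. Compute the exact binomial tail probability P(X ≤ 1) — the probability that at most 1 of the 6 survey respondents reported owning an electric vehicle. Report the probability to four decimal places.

P = 0.2333

X is binomial with n = 6 and p = 0.40.
P(X ≤ 1) = C(6,0)·0.40^0·0.60^6 + C(6,1)·0.40^1·0.60^5.
= 0.046656 + 0.186624 = 0.2333.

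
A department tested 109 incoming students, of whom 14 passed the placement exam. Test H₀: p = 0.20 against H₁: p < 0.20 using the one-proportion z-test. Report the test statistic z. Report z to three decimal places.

z = -1.868

With x = 14 successes in n = 109, p̂ = 0.12844.
Null standard error: √(0.20·0.80/109) = √0.001467890 = 0.038313.
z = (p̂ − p₀)/SE = (0.12844 − 0.20)/0.038313 = -1.868.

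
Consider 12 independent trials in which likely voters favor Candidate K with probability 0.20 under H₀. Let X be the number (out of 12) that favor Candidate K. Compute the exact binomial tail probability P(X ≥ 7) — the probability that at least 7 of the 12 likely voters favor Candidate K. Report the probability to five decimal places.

X ~ Binomial(n=12, p=0.20).
P(X ≥ 7) = Σ_{j=7}^{12} C(12,j)·0.20^j·0.80^{12−j}.
= 0.003322 + 0.000519 + 0.000058 + 0.000004 + 0.000000 + 0.000000 = 0.00390.

P = 0.00390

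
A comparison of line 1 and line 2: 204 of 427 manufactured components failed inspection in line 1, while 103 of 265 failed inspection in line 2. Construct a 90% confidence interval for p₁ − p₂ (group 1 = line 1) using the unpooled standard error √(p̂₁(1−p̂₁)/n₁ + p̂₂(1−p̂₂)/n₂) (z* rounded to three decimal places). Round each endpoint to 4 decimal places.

p̂₁ = 204/427 = 0.47775, p̂₂ = 103/265 = 0.38868; p̂₁ − p̂₂ = 0.08907.
SE = √(0.000584321 + 0.000896633) = √0.001480954 = 0.038483.
z* = 1.645 at the 90% level. Margin = 1.645·0.038483 = 0.06330.
CI: 0.08907 ± 0.06330 = (0.0258, 0.1524).

(0.0258, 0.1524)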